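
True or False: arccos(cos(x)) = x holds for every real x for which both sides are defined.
False.

Claim: arccos(cos(x)) = x.
Test a specific point where both sides are defined: x = -π/6.
LHS = arccos(cos(x)) ≈ 0.5236
RHS = x ≈ -0.5236
Since 0.5236 ≠ -0.5236, the equation fails at this point, so it cannot hold for every real x for which both sides are defined.
arccos only returns values in [0, π], so arccos(cos(x)) = x holds only for x in that interval, not for all real x.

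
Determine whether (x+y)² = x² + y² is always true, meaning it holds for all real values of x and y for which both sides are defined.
No, this is NOT an identity.

Claim: (x+y)² = x² + y².
Test a specific point where both sides are defined: x = 3/2, y = 5.
LHS = (x+y)² ≈ 42.2500
RHS = x² + y² ≈ 27.2500
Since 42.2500 ≠ 27.2500, the equation fails at this point, so it cannot hold for all real values of x and y for which both sides are defined.
The correct expansion is (x+y)² = x² + 2xy + y²; the cross term 2xy is missing.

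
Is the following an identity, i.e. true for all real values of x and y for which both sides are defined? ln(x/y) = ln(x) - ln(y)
Claim: ln(x/y) = ln(x) - ln(y).
Reasoning: Both sides are simultaneously defined only when x, y > 0. Write x = e^p, y = e^q. Then x/y = e^(p-q), so ln(x/y) = p - q = ln(x) - ln(y).
So the two sides agree for all real values of x and y for which both sides are defined.

Conclusion: Yes, this is an identity.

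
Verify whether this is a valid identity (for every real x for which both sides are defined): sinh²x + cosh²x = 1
Claim: sinh²x + cosh²x = 1.
Test a specific point where both sides are defined: x = 1.
LHS = sinh²x + cosh²x ≈ 3.7622
RHS = 1 ≈ 1.0000
Since 3.7622 ≠ 1.0000, the equation fails at this point, so it cannot hold for every real x for which both sides are defined.
The correct hyperbolic identity is cosh²x - sinh²x = 1 (a difference); the sum sinh²x + cosh²x equals cosh(2x).

Conclusion: No, this is NOT an identity.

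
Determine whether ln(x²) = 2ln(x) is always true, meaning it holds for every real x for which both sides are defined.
Yes, this is an identity.

Claim: ln(x²) = 2ln(x).
Reasoning: The right side requires x > 0. For x > 0, x² = (e^(ln x))² = e^(2ln x), so ln(x²) = 2ln(x). (For x < 0 the right side is undefined, so those values are outside the claim.)
So the two sides agree for every real x for which both sides are defined.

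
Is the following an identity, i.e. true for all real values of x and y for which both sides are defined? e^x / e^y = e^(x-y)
Claim: e^x / e^y = e^(x-y).
Reasoning: 1/e^y = e^(-y), so e^x / e^y = e^x · e^(-y) = e^(x + (-y)) = e^(x-y) by the product rule for exponents.
So the two sides agree for all real values of x and y for which both sides are defined.

Conclusion: Yes, this is an identity.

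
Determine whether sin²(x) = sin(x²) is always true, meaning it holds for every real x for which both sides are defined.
No, this is NOT an identity.

Claim: sin²(x) = sin(x²).
Test a specific point where both sides are defined: x = π/4.
LHS = sin²(x) ≈ 0.5000
RHS = sin(x²) ≈ 0.5785
Since 0.5000 ≠ 0.5785, the equation fails at this point, so it cannot hold for every real x for which both sides are defined.
sin²(x) means (sin x)², squaring the output; sin(x²) squares the input. These are different functions.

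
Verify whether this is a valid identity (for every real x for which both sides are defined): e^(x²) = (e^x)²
Claim: e^(x²) = (e^x)².
Test a specific point where both sides are defined: x = -2.
LHS = e^(x²) ≈ 54.5982
RHS = (e^x)² ≈ 0.0183
Since 54.5982 ≠ 0.0183, the equation fails at this point, so it cannot hold for every real x for which both sides are defined.
(e^x)² = e^(2x), and 2x ≠ x² in general.

Conclusion: No, this is NOT an identity.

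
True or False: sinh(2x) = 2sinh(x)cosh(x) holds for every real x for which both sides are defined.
True.

Claim: sinh(2x) = 2sinh(x)cosh(x).
Reasoning: 2sinh(x)cosh(x) = 2 · (e^x - e^-x)/2 · (e^x + e^-x)/2 = (e^(2x) - e^(-2x))/2 = sinh(2x).
So the two sides agree for every real x for which both sides are defined.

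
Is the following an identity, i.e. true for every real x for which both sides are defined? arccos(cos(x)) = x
No, this is NOT an identity.

Claim: arccos(cos(x)) = x.
Test a specific point where both sides are defined: x = -π/4.
LHS = arccos(cos(x)) ≈ 0.7854
RHS = x ≈ -0.7854
Since 0.7854 ≠ -0.7854, the equation fails at this point, so it cannot hold for every real x for which both sides are defined.
arccos only returns values in [0, π], so arccos(cos(x)) = x holds only for x in that interval, not for all real x.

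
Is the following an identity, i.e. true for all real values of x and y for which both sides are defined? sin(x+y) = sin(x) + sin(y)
Claim: sin(x+y) = sin(x) + sin(y).
Test a specific point where both sides are defined: x = π/4, y = 2π/3.
LHS = sin(x+y) ≈ 0.2588
RHS = sin(x) + sin(y) ≈ 1.5731
Since 0.2588 ≠ 1.5731, the equation fails at this point, so it cannot hold for all real values of x and y for which both sides are defined.
The correct expansion is sin(x+y) = sin(x)cos(y) + cos(x)sin(y); sine is not additive.

Conclusion: No, this is NOT an identity.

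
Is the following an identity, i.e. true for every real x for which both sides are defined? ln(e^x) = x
Yes, this is an identity.

Claim: ln(e^x) = x.
Reasoning: ln is the inverse of the exponential: ln(e^x) asks for the exponent p with e^p = e^x, and since e^p is one-to-one that exponent is p = x.
So the two sides agree for every real x for which both sides are defined.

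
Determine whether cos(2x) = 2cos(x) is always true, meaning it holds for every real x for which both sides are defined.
No, this is NOT an identity.

Claim: cos(2x) = 2cos(x).
Test a specific point where both sides are defined: x = π/3.
LHS = cos(2x) ≈ -0.5000
RHS = 2cos(x) ≈ 1.0000
Since -0.5000 ≠ 1.0000, the equation fails at this point, so it cannot hold for every real x for which both sides are defined.
The correct double-angle formula is cos(2x) = cos²x - sin²x.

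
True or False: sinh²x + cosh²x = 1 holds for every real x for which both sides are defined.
False.

Claim: sinh²x + cosh²x = 1.
Test a specific point where both sides are defined: x = 3.
LHS = sinh²x + cosh²x ≈ 201.7156
RHS = 1 ≈ 1.0000
Since 201.7156 ≠ 1.0000, the equation fails at this point, so it cannot hold for every real x for which both sides are defined.
The correct hyperbolic identity is cosh²x - sinh²x = 1 (a difference); the sum sinh²x + cosh²x equals cosh(2x).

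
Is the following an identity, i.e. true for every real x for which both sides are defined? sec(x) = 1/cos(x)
Yes, this is an identity.

Claim: sec(x) = 1/cos(x).
Reasoning: sec(x) is by definition the reciprocal of cos(x), wherever cos(x) ≠ 0.
So the two sides agree for every real x for which both sides are defined.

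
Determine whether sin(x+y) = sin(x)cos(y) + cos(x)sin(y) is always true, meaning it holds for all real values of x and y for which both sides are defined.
Yes, this is an identity.

Claim: sin(x+y) = sin(x)cos(y) + cos(x)sin(y).
Reasoning: By Euler's formula e^(i(x+y)) = e^(ix)·e^(iy) = (cos x + i·sin x)(cos y + i·sin y). The imaginary part of the left side is sin(x+y); the imaginary part of the product is sin(x)cos(y) + cos(x)sin(y).
So the two sides agree for all real values of x and y for which both sides are defined.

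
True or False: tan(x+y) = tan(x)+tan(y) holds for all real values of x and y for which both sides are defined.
False.

Claim: tan(x+y) = tan(x)+tan(y).
Test a specific point where both sides are defined: x = 2π/3, y = 3π/4.
LHS = tan(x+y) ≈ 3.7321
RHS = tan(x)+tan(y) ≈ -2.7321
Since 3.7321 ≠ -2.7321, the equation fails at this point, so it cannot hold for all real values of x and y for which both sides are defined.
The correct formula is tan(x+y) = (tan(x) + tan(y))/(1 - tan(x)tan(y)).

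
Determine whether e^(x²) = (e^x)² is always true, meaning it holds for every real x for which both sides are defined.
Claim: e^(x²) = (e^x)².
Test a specific point where both sides are defined: x = 1.
LHS = e^(x²) ≈ 2.7183
RHS = (e^x)² ≈ 7.3891
Since 2.7183 ≠ 7.3891, the equation fails at this point, so it cannot hold for every real x for which both sides are defined.
(e^x)² = e^(2x), and 2x ≠ x² in general.

Conclusion: No, this is NOT an identity.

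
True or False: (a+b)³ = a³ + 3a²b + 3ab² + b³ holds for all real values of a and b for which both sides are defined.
Claim: (a+b)³ = a³ + 3a²b + 3ab² + b³.
Reasoning: (a+b)³ = (a+b)(a+b)² = (a+b)(a² + 2ab + b²) = a³ + 2a²b + ab² + a²b + 2ab² + b³ = a³ + 3a²b + 3ab² + b³.
So the two sides agree for all real values of a and b for which both sides are defined.

Conclusion: True.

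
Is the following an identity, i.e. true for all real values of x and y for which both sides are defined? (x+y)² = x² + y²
No, this is NOT an identity.

Claim: (x+y)² = x² + y².
Test a specific point where both sides are defined: x = 5, y = 3/2.
LHS = (x+y)² ≈ 42.2500
RHS = x² + y² ≈ 27.2500
Since 42.2500 ≠ 27.2500, the equation fails at this point, so it cannot hold for all real values of x and y for which both sides are defined.
The correct expansion is (x+y)² = x² + 2xy + y²; the cross term 2xy is missing.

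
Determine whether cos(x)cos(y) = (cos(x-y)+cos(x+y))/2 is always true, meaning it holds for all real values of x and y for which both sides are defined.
Yes, this is an identity.

Claim: cos(x)cos(y) = (cos(x-y)+cos(x+y))/2.
Reasoning: cos(x-y) = cos(x)cos(y) + sin(x)sin(y) and cos(x+y) = cos(x)cos(y) - sin(x)sin(y). Adding, cos(x-y) + cos(x+y) = 2cos(x)cos(y); divide by 2.
So the two sides agree for all real values of x and y for which both sides are defined.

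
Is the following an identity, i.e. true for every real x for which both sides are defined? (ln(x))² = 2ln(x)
No, this is NOT an identity.

Claim: (ln(x))² = 2ln(x).
Test a specific point where both sides are defined: x = 1/2.
LHS = (ln(x))² ≈ 0.4805
RHS = 2ln(x) ≈ -1.3863
Since 0.4805 ≠ -1.3863, the equation fails at this point, so it cannot hold for every real x for which both sides are defined.
2ln(x) equals ln(x²), which is not the same as (ln x)².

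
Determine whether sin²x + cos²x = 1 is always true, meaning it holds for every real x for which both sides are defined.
Claim: sin²x + cos²x = 1.
Reasoning: The point (cos x, sin x) lies on the unit circle X² + Y² = 1, so cos²x + sin²x = 1 for every real x.
So the two sides agree for every real x for which both sides are defined.

Conclusion: Yes, this is an identity.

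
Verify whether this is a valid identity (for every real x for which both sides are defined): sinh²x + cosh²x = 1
No, this is NOT an identity.

Claim: sinh²x + cosh²x = 1.
Test a specific point where both sides are defined: x = 2.
LHS = sinh²x + cosh²x ≈ 27.3082
RHS = 1 ≈ 1.0000
Since 27.3082 ≠ 1.0000, the equation fails at this point, so it cannot hold for every real x for which both sides are defined.
The correct hyperbolic identity is cosh²x - sinh²x = 1 (a difference); the sum sinh²x + cosh²x equals cosh(2x).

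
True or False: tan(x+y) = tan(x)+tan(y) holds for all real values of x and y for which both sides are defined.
False.

Claim: tan(x+y) = tan(x)+tan(y).
Test a specific point where both sides are defined: x = 2π/3, y = π/6.
LHS = tan(x+y) ≈ -0.5774
RHS = tan(x)+tan(y) ≈ -1.1547
Since -0.5774 ≠ -1.1547, the equation fails at this point, so it cannot hold for all real values of x and y for which both sides are defined.
The correct formula is tan(x+y) = (tan(x) + tan(y))/(1 - tan(x)tan(y)).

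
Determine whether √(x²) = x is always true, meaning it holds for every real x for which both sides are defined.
Claim: √(x²) = x.
Test a specific point where both sides are defined: x = -1.
LHS = √(x²) ≈ 1.0000
RHS = x ≈ -1.0000
Since 1.0000 ≠ -1.0000, the equation fails at this point, so it cannot hold for every real x for which both sides are defined.
√(x²) = |x|, which differs from x whenever x < 0 (both sides are defined for every real x).

Conclusion: No, this is NOT an identity.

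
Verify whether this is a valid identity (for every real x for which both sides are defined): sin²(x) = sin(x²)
No, this is NOT an identity.

Claim: sin²(x) = sin(x²).
Test a specific point where both sides are defined: x = 3π/4.
LHS = sin²(x) ≈ 0.5000
RHS = sin(x²) ≈ -0.6680
Since 0.5000 ≠ -0.6680, the equation fails at this point, so it cannot hold for every real x for which both sides are defined.
sin²(x) means (sin x)², squaring the output; sin(x²) squares the input. These are different functions.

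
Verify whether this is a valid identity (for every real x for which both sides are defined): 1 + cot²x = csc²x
Claim: 1 + cot²x = csc²x.
Reasoning: Start from sin²x + cos²x = 1 and divide every term by sin²x (allowed wherever cot x and csc x are defined): 1 + cot²x = 1/sin²x = csc²x.
So the two sides agree for every real x for which both sides are defined.

Conclusion: Yes, this is an identity.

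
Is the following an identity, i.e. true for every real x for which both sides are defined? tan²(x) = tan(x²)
No, this is NOT an identity.

Claim: tan²(x) = tan(x²).
Test a specific point where both sides are defined: x = -π/4.
LHS = tan²(x) ≈ 1.0000
RHS = tan(x²) ≈ 0.7092
Since 1.0000 ≠ 0.7092, the equation fails at this point, so it cannot hold for every real x for which both sides are defined.
tan²(x) means (tan x)², squaring the output; tan(x²) squares the input. These are different functions.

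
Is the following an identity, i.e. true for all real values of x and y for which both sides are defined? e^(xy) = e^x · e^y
Claim: e^(xy) = e^x · e^y.
Test a specific point where both sides are defined: x = -3, y = -2.
LHS = e^(xy) ≈ 403.4288
RHS = e^x · e^y ≈ 0.0067
Since 403.4288 ≠ 0.0067, the equation fails at this point, so it cannot hold for all real values of x and y for which both sides are defined.
e^x · e^y = e^(x+y), not e^(xy).

Conclusion: No, this is NOT an identity.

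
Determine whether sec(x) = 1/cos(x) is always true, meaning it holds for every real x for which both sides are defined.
Claim: sec(x) = 1/cos(x).
Reasoning: sec(x) is by definition the reciprocal of cos(x), wherever cos(x) ≠ 0.
So the two sides agree for every real x for which both sides are defined.

Conclusion: Yes, this is an identity.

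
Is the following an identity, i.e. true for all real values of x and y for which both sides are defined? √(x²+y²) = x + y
No, this is NOT an identity.

Claim: √(x²+y²) = x + y.
Test a specific point where both sides are defined: x = 5, y = 3.
LHS = √(x²+y²) ≈ 5.8310
RHS = x + y ≈ 8.0000
Since 5.8310 ≠ 8.0000, the equation fails at this point, so it cannot hold for all real values of x and y for which both sides are defined.
(x+y)² = x² + 2xy + y², not x² + y², so the square root does not split this way.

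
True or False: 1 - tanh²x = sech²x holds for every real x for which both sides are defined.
Claim: 1 - tanh²x = sech²x.
Reasoning: Divide cosh²x - sinh²x = 1 through by cosh²x (never zero): 1 - tanh²x = 1/cosh²x = sech²x.
So the two sides agree for every real x for which both sides are defined.

Conclusion: True.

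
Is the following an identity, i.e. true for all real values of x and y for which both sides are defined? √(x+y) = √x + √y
No, this is NOT an identity.

Claim: √(x+y) = √x + √y.
Test a specific point where both sides are defined: x = 1/2, y = 2.
LHS = √(x+y) ≈ 1.5811
RHS = √x + √y ≈ 2.1213
Since 1.5811 ≠ 2.1213, the equation fails at this point, so it cannot hold for all real values of x and y for which both sides are defined.
Squaring the right side gives x + 2√(xy) + y, not x + y.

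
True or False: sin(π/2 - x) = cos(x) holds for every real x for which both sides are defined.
Claim: sin(π/2 - x) = cos(x).
Reasoning: Use sin(u - v) = sin(u)cos(v) - cos(u)sin(v) with u = π/2, v = x: sin(π/2)cos(x) - cos(π/2)sin(x) = 1·cos(x) - 0·sin(x) = cos(x).
So the two sides agree for every real x for which both sides are defined.

Conclusion: True.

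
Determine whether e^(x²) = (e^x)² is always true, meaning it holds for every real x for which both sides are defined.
No, this is NOT an identity.

Claim: e^(x²) = (e^x)².
Test a specific point where both sides are defined: x = -2.
LHS = e^(x²) ≈ 54.5982
RHS = (e^x)² ≈ 0.0183
Since 54.5982 ≠ 0.0183, the equation fails at this point, so it cannot hold for every real x for which both sides are defined.
(e^x)² = e^(2x), and 2x ≠ x² in general.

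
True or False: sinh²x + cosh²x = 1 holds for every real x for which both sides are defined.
Claim: sinh²x + cosh²x = 1.
Test a specific point where both sides are defined: x = -1.
LHS = sinh²x + cosh²x ≈ 3.7622
RHS = 1 ≈ 1.0000
Since 3.7622 ≠ 1.0000, the equation fails at this point, so it cannot hold for every real x for which both sides are defined.
The correct hyperbolic identity is cosh²x - sinh²x = 1 (a difference); the sum sinh²x + cosh²x equals cosh(2x).

Conclusion: False.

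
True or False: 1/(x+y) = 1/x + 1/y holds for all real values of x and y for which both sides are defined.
Claim: 1/(x+y) = 1/x + 1/y.
Test a specific point where both sides are defined: x = 3, y = 1/2.
LHS = 1/(x+y) ≈ 0.2857
RHS = 1/x + 1/y ≈ 2.3333
Since 0.2857 ≠ 2.3333, the equation fails at this point, so it cannot hold for all real values of x and y for which both sides are defined.
1/x + 1/y = (x+y)/(xy), which is not 1/(x+y).

Conclusion: False.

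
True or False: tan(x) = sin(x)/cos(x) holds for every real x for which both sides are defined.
True.

Claim: tan(x) = sin(x)/cos(x).
Reasoning: For an angle x whose terminal point on the unit circle is (cos x, sin x), tan(x) is defined as the ratio (second coordinate)/(first coordinate) = sin(x)/cos(x), wherever cos(x) ≠ 0.
So the two sides agree for every real x for which both sides are defined.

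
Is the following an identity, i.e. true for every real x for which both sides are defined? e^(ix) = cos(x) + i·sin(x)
Yes, this is an identity.

Claim: e^(ix) = cos(x) + i·sin(x).
Reasoning: Euler's formula. Expand e^(ix) = Σ (ix)^k / k!. Since i² = -1, the even-k terms are Σ (-1)^m x^(2m)/(2m)! = cos(x) and the odd-k terms are i · Σ (-1)^m x^(2m+1)/(2m+1)! = i·sin(x).
So the two sides agree for every real x for which both sides are defined.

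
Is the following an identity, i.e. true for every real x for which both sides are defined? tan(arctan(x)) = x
Claim: tan(arctan(x)) = x.
Reasoning: For every real x, arctan(x) is by definition the angle in (-π/2, π/2) whose tangent equals x. Taking the tangent of that angle returns x.
So the two sides agree for every real x for which both sides are defined.

Conclusion: Yes, this is an identity.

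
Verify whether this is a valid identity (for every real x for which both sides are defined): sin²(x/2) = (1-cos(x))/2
Claim: sin²(x/2) = (1-cos(x))/2.
Reasoning: Use cos(2θ) = 1 - 2sin²θ with θ = x/2: cos(x) = 1 - 2sin²(x/2). Solving for sin²(x/2) gives (1 - cos(x))/2.
So the two sides agree for every real x for which both sides are defined.

Conclusion: Yes, this is an identity.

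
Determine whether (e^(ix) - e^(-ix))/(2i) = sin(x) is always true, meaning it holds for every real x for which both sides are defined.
Claim: (e^(ix) - e^(-ix))/(2i) = sin(x).
Reasoning: By Euler's formula e^(ix) = cos(x) + i·sin(x) and e^(-ix) = cos(x) - i·sin(x). Subtracting cancels the cosine terms: e^(ix) - e^(-ix) = 2i·sin(x); divide by 2i.
So the two sides agree for every real x for which both sides are defined.

Conclusion: Yes, this is an identity.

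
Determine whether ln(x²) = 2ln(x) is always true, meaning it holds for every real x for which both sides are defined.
Claim: ln(x²) = 2ln(x).
Reasoning: The right side requires x > 0. For x > 0, x² = (e^(ln x))² = e^(2ln x), so ln(x²) = 2ln(x). (For x < 0 the right side is undefined, so those values are outside the claim.)
So the two sides agree for every real x for which both sides are defined.

Conclusion: Yes, this is an identity.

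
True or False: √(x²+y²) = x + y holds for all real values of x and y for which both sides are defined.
Claim: √(x²+y²) = x + y.
Test a specific point where both sides are defined: x = 4, y = 3/2.
LHS = √(x²+y²) ≈ 4.2720
RHS = x + y ≈ 5.5000
Since 4.2720 ≠ 5.5000, the equation fails at this point, so it cannot hold for all real values of x and y for which both sides are defined.
(x+y)² = x² + 2xy + y², not x² + y², so the square root does not split this way.

Conclusion: False.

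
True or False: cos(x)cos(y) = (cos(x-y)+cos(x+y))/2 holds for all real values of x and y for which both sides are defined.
True.

Claim: cos(x)cos(y) = (cos(x-y)+cos(x+y))/2.
Reasoning: cos(x-y) = cos(x)cos(y) + sin(x)sin(y) and cos(x+y) = cos(x)cos(y) - sin(x)sin(y). Adding, cos(x-y) + cos(x+y) = 2cos(x)cos(y); divide by 2.
So the two sides agree for all real values of x and y for which both sides are defined.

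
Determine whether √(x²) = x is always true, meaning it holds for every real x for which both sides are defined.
No, this is NOT an identity.

Claim: √(x²) = x.
Test a specific point where both sides are defined: x = -2.
LHS = √(x²) ≈ 2.0000
RHS = x ≈ -2.0000
Since 2.0000 ≠ -2.0000, the equation fails at this point, so it cannot hold for every real x for which both sides are defined.
√(x²) = |x|, which differs from x whenever x < 0 (both sides are defined for every real x).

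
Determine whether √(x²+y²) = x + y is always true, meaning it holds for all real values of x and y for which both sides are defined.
No, this is NOT an identity.

Claim: √(x²+y²) = x + y.
Test a specific point where both sides are defined: x = -1, y = 3.
LHS = √(x²+y²) ≈ 3.1623
RHS = x + y ≈ 2.0000
Since 3.1623 ≠ 2.0000, the equation fails at this point, so it cannot hold for all real values of x and y for which both sides are defined.
(x+y)² = x² + 2xy + y², not x² + y², so the square root does not split this way.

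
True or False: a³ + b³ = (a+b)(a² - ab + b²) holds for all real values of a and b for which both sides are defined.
True.

Claim: a³ + b³ = (a+b)(a² - ab + b²).
Reasoning: Expand the right side: (a+b)(a² - ab + b²) = a³ - a²b + ab² + a²b - ab² + b³ = a³ + b³ (the middle terms cancel in pairs).
So the two sides agree for all real values of a and b for which both sides are defined.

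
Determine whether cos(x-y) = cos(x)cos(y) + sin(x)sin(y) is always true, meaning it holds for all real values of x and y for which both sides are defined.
Claim: cos(x-y) = cos(x)cos(y) + sin(x)sin(y).
Reasoning: Replace y by -y in cos(x+y) = cos(x)cos(y) - sin(x)sin(y) and use cos(-y) = cos(y), sin(-y) = -sin(y): cos(x-y) = cos(x)cos(y) + sin(x)sin(y).
So the two sides agree for all real values of x and y for which both sides are defined.

Conclusion: Yes, this is an identity.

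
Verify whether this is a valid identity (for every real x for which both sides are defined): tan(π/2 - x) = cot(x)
Yes, this is an identity.

Claim: tan(π/2 - x) = cot(x).
Reasoning: tan(π/2 - x) = sin(π/2 - x)/cos(π/2 - x) = cos(x)/sin(x) = cot(x), using the cofunction identities sin(π/2 - x) = cos(x) and cos(π/2 - x) = sin(x).
So the two sides agree for every real x for which both sides are defined.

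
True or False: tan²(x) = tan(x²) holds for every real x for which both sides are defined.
Claim: tan²(x) = tan(x²).
Test a specific point where both sides are defined: x = -π/4.
LHS = tan²(x) ≈ 1.0000
RHS = tan(x²) ≈ 0.7092
Since 1.0000 ≠ 0.7092, the equation fails at this point, so it cannot hold for every real x for which both sides are defined.
tan²(x) means (tan x)², squaring the output; tan(x²) squares the input. These are different functions.

Conclusion: False.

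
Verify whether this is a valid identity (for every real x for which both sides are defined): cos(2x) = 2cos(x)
No, this is NOT an identity.

Claim: cos(2x) = 2cos(x).
Test a specific point where both sides are defined: x = -π/6.
LHS = cos(2x) ≈ 0.5000
RHS = 2cos(x) ≈ 1.7321
Since 0.5000 ≠ 1.7321, the equation fails at this point, so it cannot hold for every real x for which both sides are defined.
The correct double-angle formula is cos(2x) = cos²x - sin²x.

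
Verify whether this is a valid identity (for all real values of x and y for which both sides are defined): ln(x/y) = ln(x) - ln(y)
Claim: ln(x/y) = ln(x) - ln(y).
Reasoning: Both sides are simultaneously defined only when x, y > 0. Write x = e^p, y = e^q. Then x/y = e^(p-q), so ln(x/y) = p - q = ln(x) - ln(y).
So the two sides agree for all real values of x and y for which both sides are defined.

Conclusion: Yes, this is an identity.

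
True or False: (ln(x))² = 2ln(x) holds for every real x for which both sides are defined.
Claim: (ln(x))² = 2ln(x).
Test a specific point where both sides are defined: x = 3/2.
LHS = (ln(x))² ≈ 0.1644
RHS = 2ln(x) ≈ 0.8109
Since 0.1644 ≠ 0.8109, the equation fails at this point, so it cannot hold for every real x for which both sides are defined.
2ln(x) equals ln(x²), which is not the same as (ln x)².

Conclusion: False.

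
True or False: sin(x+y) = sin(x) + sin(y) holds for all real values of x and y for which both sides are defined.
Claim: sin(x+y) = sin(x) + sin(y).
Test a specific point where both sides are defined: x = 3π/4, y = π/6.
LHS = sin(x+y) ≈ 0.2588
RHS = sin(x) + sin(y) ≈ 1.2071
Since 0.2588 ≠ 1.2071, the equation fails at this point, so it cannot hold for all real values of x and y for which both sides are defined.
The correct expansion is sin(x+y) = sin(x)cos(y) + cos(x)sin(y); sine is not additive.

Conclusion: False.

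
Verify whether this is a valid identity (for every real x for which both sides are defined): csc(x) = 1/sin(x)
Yes, this is an identity.

Claim: csc(x) = 1/sin(x).
Reasoning: csc(x) is by definition the reciprocal of sin(x), wherever sin(x) ≠ 0.
So the two sides agree for every real x for which both sides are defined.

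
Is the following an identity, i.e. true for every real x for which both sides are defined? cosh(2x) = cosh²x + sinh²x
Claim: cosh(2x) = cosh²x + sinh²x.
Reasoning: cosh²x = (e^(2x) + 2 + e^(-2x))/4 and sinh²x = (e^(2x) - 2 + e^(-2x))/4. Adding gives (2e^(2x) + 2e^(-2x))/4 = (e^(2x) + e^(-2x))/2 = cosh(2x).
So the two sides agree for every real x for which both sides are defined.

Conclusion: Yes, this is an identity.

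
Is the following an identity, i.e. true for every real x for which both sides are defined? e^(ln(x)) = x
Claim: e^(ln(x)) = x.
Reasoning: For x > 0, ln(x) is by definition the exponent p such that e^p = x. Raising e to that exponent therefore returns x: e^(ln x) = x.
So the two sides agree for every real x for which both sides are defined.

Conclusion: Yes, this is an identity.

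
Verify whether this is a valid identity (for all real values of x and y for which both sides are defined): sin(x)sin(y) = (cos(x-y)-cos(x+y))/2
Yes, this is an identity.

Claim: sin(x)sin(y) = (cos(x-y)-cos(x+y))/2.
Reasoning: cos(x-y) = cos(x)cos(y) + sin(x)sin(y) and cos(x+y) = cos(x)cos(y) - sin(x)sin(y). Subtracting, cos(x-y) - cos(x+y) = 2sin(x)sin(y); divide by 2.
So the two sides agree for all real values of x and y for which both sides are defined.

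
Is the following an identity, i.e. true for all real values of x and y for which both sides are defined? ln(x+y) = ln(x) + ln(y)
Claim: ln(x+y) = ln(x) + ln(y).
Test a specific point where both sides are defined: x = 2, y = 1.
LHS = ln(x+y) ≈ 1.0986
RHS = ln(x) + ln(y) ≈ 0.6931
Since 1.0986 ≠ 0.6931, the equation fails at this point, so it cannot hold for all real values of x and y for which both sides are defined.
ln(x) + ln(y) = ln(xy), not ln(x+y).

Conclusion: No, this is NOT an identity.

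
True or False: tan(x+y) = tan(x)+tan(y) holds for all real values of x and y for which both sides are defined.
False.

Claim: tan(x+y) = tan(x)+tan(y).
Test a specific point where both sides are defined: x = -π/6, y = 3π/4.
LHS = tan(x+y) ≈ -3.7321
RHS = tan(x)+tan(y) ≈ -1.5774
Since -3.7321 ≠ -1.5774, the equation fails at this point, so it cannot hold for all real values of x and y for which both sides are defined.
The correct formula is tan(x+y) = (tan(x) + tan(y))/(1 - tan(x)tan(y)).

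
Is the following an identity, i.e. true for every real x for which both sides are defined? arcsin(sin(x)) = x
Claim: arcsin(sin(x)) = x.
Test a specific point where both sides are defined: x = π.
LHS = arcsin(sin(x)) ≈ 0.0000
RHS = x ≈ 3.1416
Since 0.0000 ≠ 3.1416, the equation fails at this point, so it cannot hold for every real x for which both sides are defined.
arcsin only returns values in [-π/2, π/2], so arcsin(sin(x)) = x holds only for x in that interval, not for all real x.

Conclusion: No, this is NOT an identity.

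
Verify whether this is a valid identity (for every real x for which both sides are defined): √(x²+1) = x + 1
Claim: √(x²+1) = x + 1.
Test a specific point where both sides are defined: x = 5.
LHS = √(x²+1) ≈ 5.0990
RHS = x + 1 ≈ 6.0000
Since 5.0990 ≠ 6.0000, the equation fails at this point, so it cannot hold for every real x for which both sides are defined.
(x+1)² = x² + 2x + 1 ≠ x² + 1 unless x = 0.

Conclusion: No, this is NOT an identity.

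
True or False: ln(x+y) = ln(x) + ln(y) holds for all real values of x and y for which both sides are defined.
Claim: ln(x+y) = ln(x) + ln(y).
Test a specific point where both sides are defined: x = 4, y = 2.
LHS = ln(x+y) ≈ 1.7918
RHS = ln(x) + ln(y) ≈ 2.0794
Since 1.7918 ≠ 2.0794, the equation fails at this point, so it cannot hold for all real values of x and y for which both sides are defined.
ln(x) + ln(y) = ln(xy), not ln(x+y).

Conclusion: False.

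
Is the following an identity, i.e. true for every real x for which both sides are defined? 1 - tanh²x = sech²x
Yes, this is an identity.

Claim: 1 - tanh²x = sech²x.
Reasoning: Divide cosh²x - sinh²x = 1 through by cosh²x (never zero): 1 - tanh²x = 1/cosh²x = sech²x.
So the two sides agree for every real x for which both sides are defined.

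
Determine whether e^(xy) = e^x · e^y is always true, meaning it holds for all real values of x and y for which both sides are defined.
No, this is NOT an identity.

Claim: e^(xy) = e^x · e^y.
Test a specific point where both sides are defined: x = -3, y = 5.
LHS = e^(xy) ≈ 0.0000
RHS = e^x · e^y ≈ 7.3891
Since 0.0000 ≠ 7.3891, the equation fails at this point, so it cannot hold for all real values of x and y for which both sides are defined.
e^x · e^y = e^(x+y), not e^(xy).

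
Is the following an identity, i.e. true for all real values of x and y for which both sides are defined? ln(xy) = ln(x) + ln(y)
Yes, this is an identity.

Claim: ln(xy) = ln(x) + ln(y).
Reasoning: Both sides are simultaneously defined only when x, y > 0. Write x = e^p, y = e^q (p = ln x, q = ln y). Then xy = e^p · e^q = e^(p+q), so ln(xy) = p + q = ln(x) + ln(y).
So the two sides agree for all real values of x and y for which both sides are defined.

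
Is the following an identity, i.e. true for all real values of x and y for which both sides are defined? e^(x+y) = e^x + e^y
No, this is NOT an identity.

Claim: e^(x+y) = e^x + e^y.
Test a specific point where both sides are defined: x = -1, y = -2.
LHS = e^(x+y) ≈ 0.0498
RHS = e^x + e^y ≈ 0.5032
Since 0.0498 ≠ 0.5032, the equation fails at this point, so it cannot hold for all real values of x and y for which both sides are defined.
The correct rule is e^(x+y) = e^x · e^y (a product, not a sum).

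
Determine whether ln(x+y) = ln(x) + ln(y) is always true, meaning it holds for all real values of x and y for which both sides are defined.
No, this is NOT an identity.

Claim: ln(x+y) = ln(x) + ln(y).
Test a specific point where both sides are defined: x = 1, y = 4.
LHS = ln(x+y) ≈ 1.6094
RHS = ln(x) + ln(y) ≈ 1.3863
Since 1.6094 ≠ 1.3863, the equation fails at this point, so it cannot hold for all real values of x and y for which both sides are defined.
ln(x) + ln(y) = ln(xy), not ln(x+y).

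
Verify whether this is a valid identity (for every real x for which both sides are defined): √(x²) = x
No, this is NOT an identity.

Claim: √(x²) = x.
Test a specific point where both sides are defined: x = -1.
LHS = √(x²) ≈ 1.0000
RHS = x ≈ -1.0000
Since 1.0000 ≠ -1.0000, the equation fails at this point, so it cannot hold for every real x for which both sides are defined.
√(x²) = |x|, which differs from x whenever x < 0 (both sides are defined for every real x).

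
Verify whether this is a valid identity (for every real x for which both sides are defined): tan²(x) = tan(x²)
No, this is NOT an identity.

Claim: tan²(x) = tan(x²).
Test a specific point where both sides are defined: x = -π/4.
LHS = tan²(x) ≈ 1.0000
RHS = tan(x²) ≈ 0.7092
Since 1.0000 ≠ 0.7092, the equation fails at this point, so it cannot hold for every real x for which both sides are defined.
tan²(x) means (tan x)², squaring the output; tan(x²) squares the input. These are different functions.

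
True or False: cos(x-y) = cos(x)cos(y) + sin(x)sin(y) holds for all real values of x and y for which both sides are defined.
Claim: cos(x-y) = cos(x)cos(y) + sin(x)sin(y).
Reasoning: Replace y by -y in cos(x+y) = cos(x)cos(y) - sin(x)sin(y) and use cos(-y) = cos(y), sin(-y) = -sin(y): cos(x-y) = cos(x)cos(y) + sin(x)sin(y).
So the two sides agree for all real values of x and y for which both sides are defined.

Conclusion: True.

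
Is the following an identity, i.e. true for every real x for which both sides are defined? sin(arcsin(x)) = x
Claim: sin(arcsin(x)) = x.
Reasoning: For -1 ≤ x ≤ 1 (where arcsin is defined), arcsin(x) is by definition an angle whose sine equals x. Taking the sine of that angle returns x. (Note the other order, arcsin(sin x) = x, is NOT an identity.)
So the two sides agree for every real x for which both sides are defined.

Conclusion: Yes, this is an identity.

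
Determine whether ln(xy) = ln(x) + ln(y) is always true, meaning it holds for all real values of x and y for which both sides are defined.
Claim: ln(xy) = ln(x) + ln(y).
Reasoning: Both sides are simultaneously defined only when x, y > 0. Write x = e^p, y = e^q (p = ln x, q = ln y). Then xy = e^p · e^q = e^(p+q), so ln(xy) = p + q = ln(x) + ln(y).
So the two sides agree for all real values of x and y for which both sides are defined.

Conclusion: Yes, this is an identity.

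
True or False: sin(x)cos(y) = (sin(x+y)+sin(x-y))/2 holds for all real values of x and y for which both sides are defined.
Claim: sin(x)cos(y) = (sin(x+y)+sin(x-y))/2.
Reasoning: sin(x+y) = sin(x)cos(y) + cos(x)sin(y) and sin(x-y) = sin(x)cos(y) - cos(x)sin(y). Adding, sin(x+y) + sin(x-y) = 2sin(x)cos(y); divide by 2.
So the two sides agree for all real values of x and y for which both sides are defined.

Conclusion: True.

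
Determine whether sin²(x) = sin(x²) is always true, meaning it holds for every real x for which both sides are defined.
No, this is NOT an identity.

Claim: sin²(x) = sin(x²).
Test a specific point where both sides are defined: x = π.
LHS = sin²(x) ≈ 0.0000
RHS = sin(x²) ≈ -0.4303
Since 0.0000 ≠ -0.4303, the equation fails at this point, so it cannot hold for every real x for which both sides are defined.
sin²(x) means (sin x)², squaring the output; sin(x²) squares the input. These are different functions.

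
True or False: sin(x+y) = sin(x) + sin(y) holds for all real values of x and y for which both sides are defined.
Claim: sin(x+y) = sin(x) + sin(y).
Test a specific point where both sides are defined: x = 2π/3, y = -π/4.
LHS = sin(x+y) ≈ 0.9659
RHS = sin(x) + sin(y) ≈ 0.1589
Since 0.9659 ≠ 0.1589, the equation fails at this point, so it cannot hold for all real values of x and y for which both sides are defined.
The correct expansion is sin(x+y) = sin(x)cos(y) + cos(x)sin(y); sine is not additive.

Conclusion: False.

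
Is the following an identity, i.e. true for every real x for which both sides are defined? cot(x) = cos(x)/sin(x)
Claim: cot(x) = cos(x)/sin(x).
Reasoning: cot(x) is defined as 1/tan(x) = 1/(sin(x)/cos(x)) = cos(x)/sin(x), wherever sin(x) ≠ 0.
So the two sides agree for every real x for which both sides are defined.

Conclusion: Yes, this is an identity.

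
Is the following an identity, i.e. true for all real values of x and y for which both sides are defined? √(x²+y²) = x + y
No, this is NOT an identity.

Claim: √(x²+y²) = x + y.
Test a specific point where both sides are defined: x = 3, y = 3.
LHS = √(x²+y²) ≈ 4.2426
RHS = x + y ≈ 6.0000
Since 4.2426 ≠ 6.0000, the equation fails at this point, so it cannot hold for all real values of x and y for which both sides are defined.
(x+y)² = x² + 2xy + y², not x² + y², so the square root does not split this way.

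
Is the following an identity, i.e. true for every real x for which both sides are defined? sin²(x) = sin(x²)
No, this is NOT an identity.

Claim: sin²(x) = sin(x²).
Test a specific point where both sides are defined: x = 3π/4.
LHS = sin²(x) ≈ 0.5000
RHS = sin(x²) ≈ -0.6680
Since 0.5000 ≠ -0.6680, the equation fails at this point, so it cannot hold for every real x for which both sides are defined.
sin²(x) means (sin x)², squaring the output; sin(x²) squares the input. These are different functions.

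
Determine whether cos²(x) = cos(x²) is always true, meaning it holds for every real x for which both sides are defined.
No, this is NOT an identity.

Claim: cos²(x) = cos(x²).
Test a specific point where both sides are defined: x = -π/4.
LHS = cos²(x) ≈ 0.5000
RHS = cos(x²) ≈ 0.8157
Since 0.5000 ≠ 0.8157, the equation fails at this point, so it cannot hold for every real x for which both sides are defined.
cos²(x) means (cos x)², squaring the output; cos(x²) squares the input. These are different functions.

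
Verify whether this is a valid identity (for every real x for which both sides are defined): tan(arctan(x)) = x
Claim: tan(arctan(x)) = x.
Reasoning: For every real x, arctan(x) is by definition the angle in (-π/2, π/2) whose tangent equals x. Taking the tangent of that angle returns x.
So the two sides agree for every real x for which both sides are defined.

Conclusion: Yes, this is an identity.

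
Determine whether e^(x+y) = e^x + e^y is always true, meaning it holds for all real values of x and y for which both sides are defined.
No, this is NOT an identity.

Claim: e^(x+y) = e^x + e^y.
Test a specific point where both sides are defined: x = -2, y = -1.
LHS = e^(x+y) ≈ 0.0498
RHS = e^x + e^y ≈ 0.5032
Since 0.0498 ≠ 0.5032, the equation fails at this point, so it cannot hold for all real values of x and y for which both sides are defined.
The correct rule is e^(x+y) = e^x · e^y (a product, not a sum).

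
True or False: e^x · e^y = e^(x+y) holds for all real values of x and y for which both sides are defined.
True.

Claim: e^x · e^y = e^(x+y).
Reasoning: This is the law of exponents for a common base: multiplying powers adds exponents. E.g. from the series, (Σ x^j/j!)(Σ y^k/k!) = Σ_m (Σ_{j+k=m} x^j y^k/(j!k!)) = Σ_m (x+y)^m/m! by the binomial theorem.
So the two sides agree for all real values of x and y for which both sides are defined.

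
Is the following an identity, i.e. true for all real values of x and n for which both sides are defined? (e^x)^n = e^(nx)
Claim: (e^x)^n = e^(nx).
Reasoning: e^x is a positive real number, and for a positive base B and real exponent n, B^n = e^(n·ln B). With B = e^x, ln B = x, so (e^x)^n = e^(n·x).
So the two sides agree for all real values of x and n for which both sides are defined.

Conclusion: Yes, this is an identity.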